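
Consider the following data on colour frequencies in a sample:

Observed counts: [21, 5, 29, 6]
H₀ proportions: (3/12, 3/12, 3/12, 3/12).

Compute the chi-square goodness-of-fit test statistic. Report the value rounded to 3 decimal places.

test statistic = 27.066

n = 61; E_i = n·p_i = [15.25, 15.25, 15.25, 15.25]
χ² = (21−15.25)²/15.25 + (5−15.25)²/15.25 + (29−15.25)²/15.25 + (6−15.25)²/15.25 = 27.0656
df = 3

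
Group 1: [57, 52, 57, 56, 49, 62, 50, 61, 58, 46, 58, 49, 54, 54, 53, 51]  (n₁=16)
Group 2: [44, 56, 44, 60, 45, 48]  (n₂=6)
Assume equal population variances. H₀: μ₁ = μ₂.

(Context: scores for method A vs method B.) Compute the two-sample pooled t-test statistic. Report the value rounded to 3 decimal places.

test statistic = 1.874

x̄₁=54.188, s₁=4.549, n₁=16
x̄₂=49.500, s₂=6.863, n₂=6
s_p² = [15·4.549² + 5·6.863²]/20 = 27.2969
SE = √(s_p²·(1/16+1/6)) = 2.5011
t = (54.188−49.500)/2.5011 = 1.8742
df = 20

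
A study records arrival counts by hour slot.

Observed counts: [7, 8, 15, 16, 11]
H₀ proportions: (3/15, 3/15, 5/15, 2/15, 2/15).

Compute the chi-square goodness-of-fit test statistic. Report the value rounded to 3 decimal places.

test statistic = 14.360

n = 57; E_i = n·p_i = [11.40, 11.40, 19.00, 7.60, 7.60]
χ² = (7−11.40)²/11.40 + (8−11.40)²/11.40 + (15−19.00)²/19.00 + (16−7.60)²/7.60 + (11−7.60)²/7.60 = 14.3596
df = 4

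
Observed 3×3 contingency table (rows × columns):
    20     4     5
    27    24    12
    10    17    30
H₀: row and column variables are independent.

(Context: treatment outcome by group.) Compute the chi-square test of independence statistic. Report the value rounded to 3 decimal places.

test statistic = 30.813

Row totals [29, 63, 57], col totals [57, 45, 47], n=149
χ² = (20−11.09)²/11.09 + (4−8.76)²/8.76 + (5−9.15)²/9.15 + (27−24.10)²/24.10 + (24−19.03)²/19.03 + (12−19.87)²/19.87 + (10−21.81)²/21.81 + (17−17.21)²/17.21 + (30−17.98)²/17.98 = 30.8127
df = 4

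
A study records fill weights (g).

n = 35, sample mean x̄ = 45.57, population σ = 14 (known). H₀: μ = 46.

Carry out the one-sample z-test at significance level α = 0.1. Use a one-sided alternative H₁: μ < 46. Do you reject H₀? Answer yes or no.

reject H₀: no

SE = σ/√n = 14/√35 = 2.3664
z = (x̄−μ₀)/SE = (45.57−46)/2.3664 = -0.1817
p-value (one-sided, H₁ less) = 0.42791
At α=0.1: p ≥ α → fail to reject H₀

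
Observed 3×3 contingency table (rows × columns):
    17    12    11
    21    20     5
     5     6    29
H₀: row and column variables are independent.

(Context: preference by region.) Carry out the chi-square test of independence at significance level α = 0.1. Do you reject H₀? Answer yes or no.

Row totals [40, 46, 40], col totals [43, 38, 45], n=126
χ² = (17−13.65)²/13.65 + (12−12.06)²/12.06 + (11−14.29)²/14.29 + (21−15.70)²/15.70 + (20−13.87)²/13.87 + (5−16.43)²/16.43 + (5−13.65)²/13.65 + (6−12.06)²/12.06 + (29−14.29)²/14.29 = 37.7101
df = 4
p-value (upper-tail) = 0.00000
At α=0.1: p < α → reject H₀

reject H₀: yes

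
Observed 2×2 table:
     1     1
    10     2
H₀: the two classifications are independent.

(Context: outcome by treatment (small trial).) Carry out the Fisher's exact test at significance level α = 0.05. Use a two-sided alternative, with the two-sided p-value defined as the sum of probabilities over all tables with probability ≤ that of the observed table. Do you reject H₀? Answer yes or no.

reject H₀: no

Margins: r₁=2, r₂=12, c₁=11, c₂=3, n=14
p_obs = C(2,1)·C(12,10)/C(14,11); sum pmf over tables with pmf ≤ p_obs
p-value (two-sided) = 0.39560
At α=0.05: p ≥ α → fail to reject H₀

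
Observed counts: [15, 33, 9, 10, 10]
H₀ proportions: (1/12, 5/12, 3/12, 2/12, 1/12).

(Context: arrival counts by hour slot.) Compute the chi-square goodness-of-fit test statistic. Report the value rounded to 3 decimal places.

n = 77; E_i = n·p_i = [6.42, 32.08, 19.25, 12.83, 6.42]
χ² = (15−6.42)²/6.42 + (33−32.08)²/32.08 + (9−19.25)²/19.25 + (10−12.83)²/12.83 + (10−6.42)²/6.42 = 19.5922
df = 4

test statistic = 19.592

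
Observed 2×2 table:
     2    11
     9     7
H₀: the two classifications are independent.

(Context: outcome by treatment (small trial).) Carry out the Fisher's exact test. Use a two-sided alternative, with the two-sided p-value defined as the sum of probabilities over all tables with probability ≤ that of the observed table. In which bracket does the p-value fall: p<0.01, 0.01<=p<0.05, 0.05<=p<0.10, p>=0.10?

p-value bracket: 0.05<=p<0.10

Margins: r₁=13, r₂=16, c₁=11, c₂=18, n=29
p_obs = C(13,2)·C(16,9)/C(29,11); sum pmf over tables with pmf ≤ p_obs
p-value (two-sided) = 0.05237
→ bracket: 0.05<=p<0.10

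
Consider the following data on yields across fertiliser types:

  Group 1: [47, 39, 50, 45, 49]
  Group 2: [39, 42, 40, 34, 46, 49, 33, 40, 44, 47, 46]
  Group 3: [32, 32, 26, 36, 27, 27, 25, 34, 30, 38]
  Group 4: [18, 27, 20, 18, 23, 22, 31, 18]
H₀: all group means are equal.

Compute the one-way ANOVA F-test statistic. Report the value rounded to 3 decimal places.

test statistic = 38.268

Group means [46.00, 41.82, 30.70, 22.12], grand mean 34.529
SSB = Σnᵢ(x̄ᵢ−x̄)² = 2619.859; SSW = ΣΣ(x−x̄ᵢ)² = 684.611
MSB = 2619.859/3 = 873.2864; MSW = 684.611/30 = 22.8204
F = MSB/MSW = 38.2678
df = (3, 30)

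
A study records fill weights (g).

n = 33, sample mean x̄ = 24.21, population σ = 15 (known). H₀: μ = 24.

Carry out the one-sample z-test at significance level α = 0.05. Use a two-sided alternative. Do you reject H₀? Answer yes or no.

reject H₀: no

SE = σ/√n = 15/√33 = 2.6112
z = (x̄−μ₀)/SE = (24.21−24)/2.6112 = 0.0804
p-value (two-sided) = 0.93590
At α=0.05: p ≥ α → fail to reject H₀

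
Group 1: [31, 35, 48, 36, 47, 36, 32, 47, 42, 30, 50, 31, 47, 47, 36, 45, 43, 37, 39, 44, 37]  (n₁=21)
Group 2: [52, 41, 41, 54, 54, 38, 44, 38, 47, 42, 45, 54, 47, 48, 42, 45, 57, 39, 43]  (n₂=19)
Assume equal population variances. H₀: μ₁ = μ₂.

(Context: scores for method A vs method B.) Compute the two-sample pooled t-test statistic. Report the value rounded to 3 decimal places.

test statistic = -2.976

x̄₁=40.000, s₁=6.450, n₁=21
x̄₂=45.842, s₂=5.909, n₂=19
s_p² = [20·6.450² + 18·5.909²]/38 = 38.4349
SE = √(s_p²·(1/21+1/19)) = 1.9629
t = (40.000−45.842)/1.9629 = -2.9762
df = 38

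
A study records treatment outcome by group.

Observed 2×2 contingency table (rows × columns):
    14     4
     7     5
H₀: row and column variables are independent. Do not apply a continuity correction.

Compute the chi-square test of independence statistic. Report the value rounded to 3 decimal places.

Row totals [18, 12], col totals [21, 9], n=30
χ² = (14−12.60)²/12.60 + (4−5.40)²/5.40 + (7−8.40)²/8.40 + (5−3.60)²/3.60 = 1.2963
df = 1

test statistic = 1.296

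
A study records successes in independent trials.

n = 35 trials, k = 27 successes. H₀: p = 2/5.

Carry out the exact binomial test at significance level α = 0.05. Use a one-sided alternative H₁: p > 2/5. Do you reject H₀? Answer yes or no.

Exact binomial: n=35, k=27, p₀=2/5=0.4000
P(X≥27) from Σ C(n,i)·p₀^i·(1−p₀)^(n−i)
p-value (one-sided, H₁ greater) = 0.00001
At α=0.05: p < α → reject H₀

reject H₀: yes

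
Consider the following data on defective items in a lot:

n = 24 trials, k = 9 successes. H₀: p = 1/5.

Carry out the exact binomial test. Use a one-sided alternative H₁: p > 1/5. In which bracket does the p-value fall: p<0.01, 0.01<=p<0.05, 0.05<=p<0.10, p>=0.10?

Exact binomial: n=24, k=9, p₀=1/5=0.2000
P(X≥9) from Σ C(n,i)·p₀^i·(1−p₀)^(n−i)
p-value (one-sided, H₁ greater) = 0.03617
→ bracket: 0.01<=p<0.05

p-value bracket: 0.01<=p<0.05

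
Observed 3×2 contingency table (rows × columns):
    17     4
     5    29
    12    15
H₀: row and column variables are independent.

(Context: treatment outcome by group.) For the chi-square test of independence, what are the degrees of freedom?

degrees of freedom = 2

df = (r−1)(c−1) = (3−1)·(2−1) = 2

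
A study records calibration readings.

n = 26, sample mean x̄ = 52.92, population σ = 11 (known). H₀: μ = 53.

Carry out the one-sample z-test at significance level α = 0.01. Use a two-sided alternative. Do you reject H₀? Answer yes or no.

reject H₀: no

SE = σ/√n = 11/√26 = 2.1573
z = (x̄−μ₀)/SE = (52.92−53)/2.1573 = -0.0371
p-value (two-sided) = 0.97042
At α=0.01: p ≥ α → fail to reject H₀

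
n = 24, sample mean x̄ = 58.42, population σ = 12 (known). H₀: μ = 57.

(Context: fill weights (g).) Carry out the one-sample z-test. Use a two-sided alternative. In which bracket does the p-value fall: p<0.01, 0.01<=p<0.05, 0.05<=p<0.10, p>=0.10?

SE = σ/√n = 12/√24 = 2.4495
z = (x̄−μ₀)/SE = (58.42−57)/2.4495 = 0.5797
p-value (two-sided) = 0.56211
→ bracket: p>=0.10

p-value bracket: p>=0.10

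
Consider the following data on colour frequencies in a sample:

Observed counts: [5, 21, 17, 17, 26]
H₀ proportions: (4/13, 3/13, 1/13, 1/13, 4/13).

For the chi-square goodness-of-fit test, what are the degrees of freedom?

df = k − 1 = 5 − 1 = 4

degrees of freedom = 4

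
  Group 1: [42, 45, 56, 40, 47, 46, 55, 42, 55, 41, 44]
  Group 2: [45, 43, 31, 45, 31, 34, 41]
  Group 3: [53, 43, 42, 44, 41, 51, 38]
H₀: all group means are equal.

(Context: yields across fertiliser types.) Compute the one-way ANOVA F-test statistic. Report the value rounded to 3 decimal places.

test statistic = 4.016

Group means [46.64, 38.57, 44.57], grand mean 43.800
SSB = Σnᵢ(x̄ᵢ−x̄)² = 284.026; SSW = ΣΣ(x−x̄ᵢ)² = 777.974
MSB = 284.026/2 = 142.0130; MSW = 777.974/22 = 35.3625
F = MSB/MSW = 4.0159
df = (2, 22)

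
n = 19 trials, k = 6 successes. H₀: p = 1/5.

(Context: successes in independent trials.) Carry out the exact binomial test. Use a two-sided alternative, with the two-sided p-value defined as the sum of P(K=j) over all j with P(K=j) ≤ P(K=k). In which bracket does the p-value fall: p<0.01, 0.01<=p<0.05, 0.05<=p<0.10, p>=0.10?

p-value bracket: p>=0.10

Exact binomial: n=19, k=6, p₀=1/5=0.2000
P(X=j) = C(n,j)·p₀^j·(1−p₀)^(n−j); p = Σ P(X=j) over j with P(X=j) ≤ P(X=6)
p-value (two-sided) = 0.24593
→ bracket: p>=0.10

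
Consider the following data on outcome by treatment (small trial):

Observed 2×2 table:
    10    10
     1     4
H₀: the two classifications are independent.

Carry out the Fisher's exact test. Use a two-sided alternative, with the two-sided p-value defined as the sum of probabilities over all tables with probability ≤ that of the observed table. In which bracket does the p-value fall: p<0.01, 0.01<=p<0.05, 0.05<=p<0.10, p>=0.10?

Margins: r₁=20, r₂=5, c₁=11, c₂=14, n=25
p_obs = C(20,10)·C(5,1)/C(25,11); sum pmf over tables with pmf ≤ p_obs
p-value (two-sided) = 0.34058
→ bracket: p>=0.10

p-value bracket: p>=0.10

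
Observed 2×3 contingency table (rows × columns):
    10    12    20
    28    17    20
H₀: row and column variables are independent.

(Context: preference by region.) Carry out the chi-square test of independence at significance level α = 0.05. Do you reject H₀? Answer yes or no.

Row totals [42, 65], col totals [38, 29, 40], n=107
χ² = (10−14.92)²/14.92 + (12−11.38)²/11.38 + (20−15.70)²/15.70 + (28−23.08)²/23.08 + (17−17.62)²/17.62 + (20−24.30)²/24.30 = 4.6598
df = 2
p-value (upper-tail) = 0.09731
At α=0.05: p ≥ α → fail to reject H₀

reject H₀: no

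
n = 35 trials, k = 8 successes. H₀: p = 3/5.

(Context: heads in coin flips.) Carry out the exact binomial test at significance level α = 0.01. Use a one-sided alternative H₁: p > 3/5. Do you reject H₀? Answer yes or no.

reject H₀: no

Exact binomial: n=35, k=8, p₀=3/5=0.6000
P(X≥8) from Σ C(n,i)·p₀^i·(1−p₀)^(n−i)
p-value (one-sided, H₁ greater) = 1.00000
At α=0.01: p ≥ α → fail to reject H₀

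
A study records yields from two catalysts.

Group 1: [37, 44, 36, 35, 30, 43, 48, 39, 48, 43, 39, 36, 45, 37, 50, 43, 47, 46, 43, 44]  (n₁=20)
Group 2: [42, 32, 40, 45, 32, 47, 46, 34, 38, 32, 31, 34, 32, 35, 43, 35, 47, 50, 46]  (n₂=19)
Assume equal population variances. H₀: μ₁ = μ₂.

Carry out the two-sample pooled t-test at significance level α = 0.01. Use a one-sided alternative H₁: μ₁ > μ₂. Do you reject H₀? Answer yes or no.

x̄₁=41.650, s₁=5.274, n₁=20
x̄₂=39.000, s₂=6.464, n₂=19
s_p² = [19·5.274² + 18·6.464²]/37 = 34.6095
SE = √(s_p²·(1/20+1/19)) = 1.8847
t = (41.650−39.000)/1.8847 = 1.4061
df = 37
p-value (one-sided, H₁ greater) = 0.08402
At α=0.01: p ≥ α → fail to reject H₀

reject H₀: no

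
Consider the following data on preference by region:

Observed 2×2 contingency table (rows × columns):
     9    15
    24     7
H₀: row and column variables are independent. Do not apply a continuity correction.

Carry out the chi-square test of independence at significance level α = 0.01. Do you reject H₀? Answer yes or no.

reject H₀: yes

Row totals [24, 31], col totals [33, 22], n=55
χ² = (9−14.40)²/14.40 + (15−9.60)²/9.60 + (24−18.60)²/18.60 + (7−12.40)²/12.40 = 8.9819
df = 1
p-value (upper-tail) = 0.00273
At α=0.01: p < α → reject H₀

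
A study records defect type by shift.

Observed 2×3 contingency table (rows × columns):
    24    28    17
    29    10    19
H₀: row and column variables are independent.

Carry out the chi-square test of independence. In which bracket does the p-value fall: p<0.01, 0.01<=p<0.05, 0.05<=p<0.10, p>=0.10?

p-value bracket: 0.01<=p<0.05

Row totals [69, 58], col totals [53, 38, 36], n=127
χ² = (24−28.80)²/28.80 + (28−20.65)²/20.65 + (17−19.56)²/19.56 + (29−24.20)²/24.20 + (10−17.35)²/17.35 + (19−16.44)²/16.44 = 8.2180
df = 2
p-value (upper-tail) = 0.01642
→ bracket: 0.01<=p<0.05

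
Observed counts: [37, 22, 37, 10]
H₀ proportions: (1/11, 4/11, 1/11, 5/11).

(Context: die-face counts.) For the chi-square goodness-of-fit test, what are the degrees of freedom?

df = k − 1 = 4 − 1 = 3

degrees of freedom = 3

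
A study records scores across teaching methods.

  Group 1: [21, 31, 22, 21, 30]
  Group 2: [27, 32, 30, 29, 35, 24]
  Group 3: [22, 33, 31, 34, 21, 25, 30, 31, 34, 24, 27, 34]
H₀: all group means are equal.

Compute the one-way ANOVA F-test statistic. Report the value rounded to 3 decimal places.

test statistic = 1.527

Group means [25.00, 29.50, 28.83], grand mean 28.174
SSB = Σnᵢ(x̄ᵢ−x̄)² = 66.138; SSW = ΣΣ(x−x̄ᵢ)² = 433.167
MSB = 66.138/2 = 33.0688; MSW = 433.167/20 = 21.6583
F = MSB/MSW = 1.5268
df = (2, 20)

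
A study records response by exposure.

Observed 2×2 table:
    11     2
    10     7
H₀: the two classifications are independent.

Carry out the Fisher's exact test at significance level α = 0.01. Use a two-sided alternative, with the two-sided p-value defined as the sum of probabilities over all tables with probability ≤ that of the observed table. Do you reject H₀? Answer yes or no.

reject H₀: no

Margins: r₁=13, r₂=17, c₁=21, c₂=9, n=30
p_obs = C(13,11)·C(17,10)/C(30,21); sum pmf over tables with pmf ≤ p_obs
p-value (two-sided) = 0.22927
At α=0.01: p ≥ α → fail to reject H₀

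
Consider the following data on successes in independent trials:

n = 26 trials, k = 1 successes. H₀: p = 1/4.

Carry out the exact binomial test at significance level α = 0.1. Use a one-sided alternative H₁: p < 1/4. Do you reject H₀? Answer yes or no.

reject H₀: yes

Exact binomial: n=26, k=1, p₀=1/4=0.2500
P(X≤1) from Σ C(n,i)·p₀^i·(1−p₀)^(n−i)
p-value (one-sided, H₁ less) = 0.00546
At α=0.1: p < α → reject H₀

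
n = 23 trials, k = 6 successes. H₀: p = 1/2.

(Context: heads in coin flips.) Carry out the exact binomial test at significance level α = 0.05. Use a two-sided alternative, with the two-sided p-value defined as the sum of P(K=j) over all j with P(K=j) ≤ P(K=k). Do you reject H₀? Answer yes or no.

reject H₀: yes

Exact binomial: n=23, k=6, p₀=1/2=0.5000
P(X=j) = C(n,j)·p₀^j·(1−p₀)^(n−j); p = Σ P(X=j) over j with P(X=j) ≤ P(X=6)
p-value (two-sided) = 0.03469
At α=0.05: p < α → reject H₀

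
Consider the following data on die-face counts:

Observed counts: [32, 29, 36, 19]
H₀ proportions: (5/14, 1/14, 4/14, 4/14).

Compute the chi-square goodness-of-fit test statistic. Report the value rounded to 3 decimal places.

n = 116; E_i = n·p_i = [41.43, 8.29, 33.14, 33.14]
χ² = (32−41.43)²/41.43 + (29−8.29)²/8.29 + (36−33.14)²/33.14 + (19−33.14)²/33.14 = 60.2129
df = 3

test statistic = 60.213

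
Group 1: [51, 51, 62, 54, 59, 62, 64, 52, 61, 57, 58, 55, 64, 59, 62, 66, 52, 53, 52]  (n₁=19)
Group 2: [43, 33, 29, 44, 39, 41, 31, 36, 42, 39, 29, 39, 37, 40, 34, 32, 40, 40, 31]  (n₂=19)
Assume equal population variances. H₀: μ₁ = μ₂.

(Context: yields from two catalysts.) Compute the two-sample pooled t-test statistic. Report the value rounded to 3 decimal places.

x̄₁=57.579, s₁=4.992, n₁=19
x̄₂=36.789, s₂=4.803, n₂=19
s_p² = [18·4.992² + 18·4.803²]/36 = 23.9942
SE = √(s_p²·(1/19+1/19)) = 1.5892
t = (57.579−36.789)/1.5892 = 13.0814
df = 36

test statistic = 13.081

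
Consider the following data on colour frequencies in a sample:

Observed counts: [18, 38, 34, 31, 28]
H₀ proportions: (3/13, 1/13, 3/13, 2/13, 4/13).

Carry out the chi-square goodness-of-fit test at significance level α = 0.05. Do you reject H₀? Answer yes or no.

reject H₀: yes

n = 149; E_i = n·p_i = [34.38, 11.46, 34.38, 22.92, 45.85]
χ² = (18−34.38)²/34.38 + (38−11.46)²/11.46 + (34−34.38)²/34.38 + (31−22.92)²/22.92 + (28−45.85)²/45.85 = 79.0526
df = 4
p-value (upper-tail) = 0.00000
At α=0.05: p < α → reject H₀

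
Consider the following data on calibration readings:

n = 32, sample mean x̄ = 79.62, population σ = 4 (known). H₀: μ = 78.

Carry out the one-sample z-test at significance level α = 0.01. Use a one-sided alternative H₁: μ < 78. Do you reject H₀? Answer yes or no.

SE = σ/√n = 4/√32 = 0.7071
z = (x̄−μ₀)/SE = (79.62−78)/0.7071 = 2.2910
p-value (one-sided, H₁ less) = 0.98902
At α=0.01: p ≥ α → fail to reject H₀

reject H₀: no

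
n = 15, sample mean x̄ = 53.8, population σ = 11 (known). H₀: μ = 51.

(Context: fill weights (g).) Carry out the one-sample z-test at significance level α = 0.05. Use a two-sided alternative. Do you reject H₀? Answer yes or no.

SE = σ/√n = 11/√15 = 2.8402
z = (x̄−μ₀)/SE = (53.8−51)/2.8402 = 0.9859
p-value (two-sided) = 0.32421
At α=0.05: p ≥ α → fail to reject H₀

reject H₀: no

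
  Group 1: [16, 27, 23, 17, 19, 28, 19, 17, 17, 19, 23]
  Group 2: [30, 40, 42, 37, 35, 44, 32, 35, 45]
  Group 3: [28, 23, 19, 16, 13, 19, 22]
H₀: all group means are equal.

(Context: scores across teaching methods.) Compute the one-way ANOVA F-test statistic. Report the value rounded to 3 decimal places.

test statistic = 40.681

Group means [20.45, 37.78, 20.00], grand mean 26.111
SSB = Σnᵢ(x̄ᵢ−x̄)² = 1838.384; SSW = ΣΣ(x−x̄ᵢ)² = 542.283
MSB = 1838.384/2 = 919.1919; MSW = 542.283/24 = 22.5951
F = MSB/MSW = 40.6810
df = (2, 24)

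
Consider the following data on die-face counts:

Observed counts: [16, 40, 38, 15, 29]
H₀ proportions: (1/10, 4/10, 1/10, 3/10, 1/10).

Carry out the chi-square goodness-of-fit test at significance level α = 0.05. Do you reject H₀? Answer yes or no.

reject H₀: yes

n = 138; E_i = n·p_i = [13.80, 55.20, 13.80, 41.40, 13.80]
χ² = (16−13.80)²/13.80 + (40−55.20)²/55.20 + (38−13.80)²/13.80 + (15−41.40)²/41.40 + (29−13.80)²/13.80 = 80.5507
df = 4
p-value (upper-tail) = 0.00000
At α=0.05: p < α → reject H₀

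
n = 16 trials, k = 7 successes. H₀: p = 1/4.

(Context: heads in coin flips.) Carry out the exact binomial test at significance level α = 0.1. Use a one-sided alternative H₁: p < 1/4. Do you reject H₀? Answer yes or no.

reject H₀: no

Exact binomial: n=16, k=7, p₀=1/4=0.2500
P(X≤7) from Σ C(n,i)·p₀^i·(1−p₀)^(n−i)
p-value (one-sided, H₁ less) = 0.97287
At α=0.1: p ≥ α → fail to reject H₀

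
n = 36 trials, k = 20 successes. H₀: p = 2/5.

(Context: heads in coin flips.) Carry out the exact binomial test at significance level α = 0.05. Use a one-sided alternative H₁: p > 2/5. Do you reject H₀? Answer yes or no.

Exact binomial: n=36, k=20, p₀=2/5=0.4000
P(X≥20) from Σ C(n,i)·p₀^i·(1−p₀)^(n−i)
p-value (one-sided, H₁ greater) = 0.04264
At α=0.05: p < α → reject H₀

reject H₀: yes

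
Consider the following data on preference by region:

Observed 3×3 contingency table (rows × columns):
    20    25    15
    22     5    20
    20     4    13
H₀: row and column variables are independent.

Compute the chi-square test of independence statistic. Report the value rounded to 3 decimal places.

Row totals [60, 47, 37], col totals [62, 34, 48], n=144
χ² = (20−25.83)²/25.83 + (25−14.17)²/14.17 + (15−20.00)²/20.00 + (22−20.24)²/20.24 + (5−11.10)²/11.10 + (20−15.67)²/15.67 + (20−15.93)²/15.93 + (4−8.74)²/8.74 + (13−12.33)²/12.33 = 19.1970
df = 4

test statistic = 19.197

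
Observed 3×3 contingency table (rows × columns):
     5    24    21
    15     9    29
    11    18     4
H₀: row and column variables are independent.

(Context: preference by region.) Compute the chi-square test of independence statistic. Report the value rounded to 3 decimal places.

Row totals [50, 53, 33], col totals [31, 51, 54], n=136
χ² = (5−11.40)²/11.40 + (24−18.75)²/18.75 + (21−19.85)²/19.85 + (15−12.08)²/12.08 + (9−19.88)²/19.88 + (29−21.04)²/21.04 + (11−7.52)²/7.52 + (18−12.38)²/12.38 + (4−13.10)²/13.10 = 25.2794
df = 4

test statistic = 25.279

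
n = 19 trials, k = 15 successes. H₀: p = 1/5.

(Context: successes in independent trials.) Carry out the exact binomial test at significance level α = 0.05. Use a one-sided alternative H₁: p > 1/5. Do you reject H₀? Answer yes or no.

Exact binomial: n=19, k=15, p₀=1/5=0.2000
P(X≥15) from Σ C(n,i)·p₀^i·(1−p₀)^(n−i)
p-value (one-sided, H₁ greater) = 0.00000
At α=0.05: p < α → reject H₀

reject H₀: yes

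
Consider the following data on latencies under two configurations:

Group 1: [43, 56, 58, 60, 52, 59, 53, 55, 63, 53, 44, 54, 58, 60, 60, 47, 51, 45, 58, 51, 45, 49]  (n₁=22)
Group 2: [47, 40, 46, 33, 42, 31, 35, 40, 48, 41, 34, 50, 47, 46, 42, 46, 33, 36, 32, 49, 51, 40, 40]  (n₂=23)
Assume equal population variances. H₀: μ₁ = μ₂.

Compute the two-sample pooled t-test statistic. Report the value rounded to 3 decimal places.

x̄₁=53.364, s₁=5.933, n₁=22
x̄₂=41.261, s₂=6.268, n₂=23
s_p² = [21·5.933² + 22·6.268²]/43 = 37.2913
SE = √(s_p²·(1/22+1/23)) = 1.8211
t = (53.364−41.261)/1.8211 = 6.6458
df = 43

test statistic = 6.646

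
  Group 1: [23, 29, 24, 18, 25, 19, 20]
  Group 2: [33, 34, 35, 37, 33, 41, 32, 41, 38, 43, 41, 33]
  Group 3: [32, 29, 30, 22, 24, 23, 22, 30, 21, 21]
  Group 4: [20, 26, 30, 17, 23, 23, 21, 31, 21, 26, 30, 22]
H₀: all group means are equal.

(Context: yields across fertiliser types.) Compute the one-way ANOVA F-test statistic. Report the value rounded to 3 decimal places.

test statistic = 26.123

Group means [22.57, 36.75, 25.40, 24.17], grand mean 27.878
SSB = Σnᵢ(x̄ᵢ−x̄)² = 1368.359; SSW = ΣΣ(x−x̄ᵢ)² = 646.031
MSB = 1368.359/3 = 456.1198; MSW = 646.031/37 = 17.4603
F = MSB/MSW = 26.1233
df = (3, 37)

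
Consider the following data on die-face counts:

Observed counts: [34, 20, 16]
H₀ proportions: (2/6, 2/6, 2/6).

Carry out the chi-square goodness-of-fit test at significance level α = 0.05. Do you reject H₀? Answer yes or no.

reject H₀: yes

n = 70; E_i = n·p_i = [23.33, 23.33, 23.33]
χ² = (34−23.33)²/23.33 + (20−23.33)²/23.33 + (16−23.33)²/23.33 = 7.6571
df = 2
p-value (upper-tail) = 0.02174
At α=0.05: p < α → reject H₀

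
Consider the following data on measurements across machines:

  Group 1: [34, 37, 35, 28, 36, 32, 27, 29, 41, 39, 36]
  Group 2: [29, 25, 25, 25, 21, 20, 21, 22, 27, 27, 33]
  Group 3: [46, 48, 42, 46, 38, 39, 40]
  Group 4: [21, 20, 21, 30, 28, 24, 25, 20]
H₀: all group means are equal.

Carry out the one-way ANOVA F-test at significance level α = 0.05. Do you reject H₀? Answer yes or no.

reject H₀: yes

Group means [34.00, 25.00, 42.71, 23.62], grand mean 30.730
SSB = Σnᵢ(x̄ᵢ−x̄)² = 1887.994; SSW = ΣΣ(x−x̄ᵢ)² = 555.304
MSB = 1887.994/3 = 629.3312; MSW = 555.304/33 = 16.8274
F = MSB/MSW = 37.3992
df = (3, 33)
p-value (upper-tail) = 0.00000
At α=0.05: p < α → reject H₀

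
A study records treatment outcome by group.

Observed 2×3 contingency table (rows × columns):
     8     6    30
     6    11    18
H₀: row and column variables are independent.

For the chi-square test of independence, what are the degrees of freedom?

degrees of freedom = 2

df = (r−1)(c−1) = (2−1)·(3−1) = 2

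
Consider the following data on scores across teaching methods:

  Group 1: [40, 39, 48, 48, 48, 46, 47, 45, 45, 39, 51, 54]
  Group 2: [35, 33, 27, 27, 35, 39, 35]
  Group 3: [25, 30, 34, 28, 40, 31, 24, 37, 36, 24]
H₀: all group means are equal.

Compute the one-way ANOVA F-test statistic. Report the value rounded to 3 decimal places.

test statistic = 28.098

Group means [45.83, 33.00, 30.90], grand mean 37.586
SSB = Σnᵢ(x̄ᵢ−x̄)² = 1410.468; SSW = ΣΣ(x−x̄ᵢ)² = 652.567
MSB = 1410.468/2 = 705.2339; MSW = 652.567/26 = 25.0987
F = MSB/MSW = 28.0984
df = (2, 26)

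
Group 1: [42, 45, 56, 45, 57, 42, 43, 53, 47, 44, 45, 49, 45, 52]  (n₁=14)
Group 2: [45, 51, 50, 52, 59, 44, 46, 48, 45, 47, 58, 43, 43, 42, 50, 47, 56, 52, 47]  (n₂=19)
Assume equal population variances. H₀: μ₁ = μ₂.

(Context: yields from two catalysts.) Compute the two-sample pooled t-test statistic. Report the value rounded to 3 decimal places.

test statistic = -0.668

x̄₁=47.500, s₁=5.065, n₁=14
x̄₂=48.684, s₂=5.012, n₂=19
s_p² = [13·5.065² + 18·5.012²]/31 = 25.3421
SE = √(s_p²·(1/14+1/19)) = 1.7731
t = (47.500−48.684)/1.7731 = -0.6679
df = 31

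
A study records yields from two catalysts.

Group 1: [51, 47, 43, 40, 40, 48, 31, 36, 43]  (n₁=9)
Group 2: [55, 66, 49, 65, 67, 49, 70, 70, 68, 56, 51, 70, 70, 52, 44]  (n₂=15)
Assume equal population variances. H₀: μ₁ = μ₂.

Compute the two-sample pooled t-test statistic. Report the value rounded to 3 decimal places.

x̄₁=42.111, s₁=6.214, n₁=9
x̄₂=60.133, s₂=9.478, n₂=15
s_p² = [8·6.214² + 14·9.478²]/22 = 71.2101
SE = √(s_p²·(1/9+1/15)) = 3.5580
t = (42.111−60.133)/3.5580 = -5.0652
df = 22

test statistic = -5.065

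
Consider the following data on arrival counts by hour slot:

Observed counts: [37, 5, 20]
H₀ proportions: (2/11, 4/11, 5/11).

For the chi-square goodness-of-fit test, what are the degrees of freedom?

degrees of freedom = 2

df = k − 1 = 3 − 1 = 2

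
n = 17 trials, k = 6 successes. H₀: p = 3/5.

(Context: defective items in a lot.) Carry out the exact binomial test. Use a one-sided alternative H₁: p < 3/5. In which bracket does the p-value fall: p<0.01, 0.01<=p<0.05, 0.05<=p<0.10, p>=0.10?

Exact binomial: n=17, k=6, p₀=3/5=0.6000
P(X≤6) from Σ C(n,i)·p₀^i·(1−p₀)^(n−i)
p-value (one-sided, H₁ less) = 0.03481
→ bracket: 0.01<=p<0.05

p-value bracket: 0.01<=p<0.05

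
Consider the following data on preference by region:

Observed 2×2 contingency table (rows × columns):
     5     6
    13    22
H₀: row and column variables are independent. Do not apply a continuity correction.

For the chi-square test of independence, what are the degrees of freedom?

df = (r−1)(c−1) = (2−1)·(2−1) = 1

degrees of freedom = 1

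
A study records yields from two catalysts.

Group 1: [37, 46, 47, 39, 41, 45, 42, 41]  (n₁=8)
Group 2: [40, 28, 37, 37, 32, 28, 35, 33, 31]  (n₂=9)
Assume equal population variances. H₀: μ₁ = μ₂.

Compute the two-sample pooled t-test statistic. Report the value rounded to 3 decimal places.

x̄₁=42.250, s₁=3.495, n₁=8
x̄₂=33.444, s₂=4.157, n₂=9
s_p² = [7·3.495² + 8·4.157²]/15 = 14.9148
SE = √(s_p²·(1/8+1/9)) = 1.8766
t = (42.250−33.444)/1.8766 = 4.6923
df = 15

test statistic = 4.692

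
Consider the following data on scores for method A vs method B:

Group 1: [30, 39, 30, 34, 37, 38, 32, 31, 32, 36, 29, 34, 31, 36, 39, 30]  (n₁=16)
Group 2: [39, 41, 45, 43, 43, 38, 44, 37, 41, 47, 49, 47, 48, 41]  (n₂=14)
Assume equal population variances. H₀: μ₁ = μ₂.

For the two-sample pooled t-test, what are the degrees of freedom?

degrees of freedom = 28

df = n₁ + n₂ − 2 = 16 + 14 − 2 = 28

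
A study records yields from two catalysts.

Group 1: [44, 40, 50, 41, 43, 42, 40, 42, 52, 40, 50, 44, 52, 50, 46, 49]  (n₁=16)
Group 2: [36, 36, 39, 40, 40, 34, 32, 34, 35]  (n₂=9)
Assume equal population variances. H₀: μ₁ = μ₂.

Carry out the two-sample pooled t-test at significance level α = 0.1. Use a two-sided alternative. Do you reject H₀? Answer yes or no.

reject H₀: yes

x̄₁=45.312, s₁=4.498, n₁=16
x̄₂=36.222, s₂=2.863, n₂=9
s_p² = [15·4.498² + 8·2.863²]/23 = 16.0432
SE = √(s_p²·(1/16+1/9)) = 1.6689
t = (45.312−36.222)/1.6689 = 5.4468
df = 23
p-value (two-sided) = 0.00002
At α=0.1: p < α → reject H₀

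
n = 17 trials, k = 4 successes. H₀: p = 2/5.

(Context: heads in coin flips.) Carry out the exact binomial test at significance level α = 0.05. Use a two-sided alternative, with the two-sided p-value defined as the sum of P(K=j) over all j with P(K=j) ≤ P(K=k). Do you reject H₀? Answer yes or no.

reject H₀: no

Exact binomial: n=17, k=4, p₀=2/5=0.4000
P(X=j) = C(n,j)·p₀^j·(1−p₀)^(n−j); p = Σ P(X=j) over j with P(X=j) ≤ P(X=4)
p-value (two-sided) = 0.21790
At α=0.05: p ≥ α → fail to reject H₀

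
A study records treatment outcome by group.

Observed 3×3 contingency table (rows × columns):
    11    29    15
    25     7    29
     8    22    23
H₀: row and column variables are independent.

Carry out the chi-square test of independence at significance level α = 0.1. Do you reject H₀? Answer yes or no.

Row totals [55, 61, 53], col totals [44, 58, 67], n=169
χ² = (11−14.32)²/14.32 + (29−18.88)²/18.88 + (15−21.80)²/21.80 + (25−15.88)²/15.88 + (7−20.93)²/20.93 + (29−24.18)²/24.18 + (8−13.80)²/13.80 + (22−18.19)²/18.19 + (23−21.01)²/21.01 = 27.2168
df = 4
p-value (upper-tail) = 0.00002
At α=0.1: p < α → reject H₀

reject H₀: yes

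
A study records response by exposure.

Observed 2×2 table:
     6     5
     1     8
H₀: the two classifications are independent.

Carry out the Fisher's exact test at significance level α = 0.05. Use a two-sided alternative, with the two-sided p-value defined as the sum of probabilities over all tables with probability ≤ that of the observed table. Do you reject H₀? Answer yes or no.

reject H₀: no

Margins: r₁=11, r₂=9, c₁=7, c₂=13, n=20
p_obs = C(11,6)·C(9,1)/C(20,7); sum pmf over tables with pmf ≤ p_obs
p-value (two-sided) = 0.07028
At α=0.05: p ≥ α → fail to reject H₀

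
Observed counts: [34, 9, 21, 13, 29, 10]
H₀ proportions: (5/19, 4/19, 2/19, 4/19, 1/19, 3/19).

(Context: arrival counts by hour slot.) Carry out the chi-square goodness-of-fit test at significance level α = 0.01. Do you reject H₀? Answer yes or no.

reject H₀: yes

n = 116; E_i = n·p_i = [30.53, 24.42, 12.21, 24.42, 6.11, 18.32]
χ² = (34−30.53)²/30.53 + (9−24.42)²/24.42 + (21−12.21)²/12.21 + (13−24.42)²/24.42 + (29−6.11)²/6.11 + (10−18.32)²/18.32 = 111.4322
df = 5
p-value (upper-tail) = 0.00000
At α=0.01: p < α → reject H₀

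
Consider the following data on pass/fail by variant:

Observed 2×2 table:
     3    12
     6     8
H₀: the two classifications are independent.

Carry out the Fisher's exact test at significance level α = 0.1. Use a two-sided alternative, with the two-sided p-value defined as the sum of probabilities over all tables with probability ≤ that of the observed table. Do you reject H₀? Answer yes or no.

Margins: r₁=15, r₂=14, c₁=9, c₂=20, n=29
p_obs = C(15,3)·C(14,6)/C(29,9); sum pmf over tables with pmf ≤ p_obs
p-value (two-sided) = 0.24508
At α=0.1: p ≥ α → fail to reject H₀

reject H₀: no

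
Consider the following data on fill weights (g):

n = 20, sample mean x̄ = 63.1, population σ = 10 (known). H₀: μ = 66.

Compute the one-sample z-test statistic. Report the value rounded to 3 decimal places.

SE = σ/√n = 10/√20 = 2.2361
z = (x̄−μ₀)/SE = (63.1−66)/2.2361 = -1.2969

test statistic = -1.297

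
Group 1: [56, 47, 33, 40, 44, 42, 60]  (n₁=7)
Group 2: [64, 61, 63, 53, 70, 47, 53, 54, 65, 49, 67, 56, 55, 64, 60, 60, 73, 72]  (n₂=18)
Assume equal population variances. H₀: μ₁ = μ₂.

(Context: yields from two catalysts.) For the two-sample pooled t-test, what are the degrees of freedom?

degrees of freedom = 23

df = n₁ + n₂ − 2 = 7 + 18 − 2 = 23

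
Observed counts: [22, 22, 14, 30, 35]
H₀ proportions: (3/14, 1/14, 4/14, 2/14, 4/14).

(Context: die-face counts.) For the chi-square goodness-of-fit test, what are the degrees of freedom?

degrees of freedom = 4

df = k − 1 = 5 − 1 = 4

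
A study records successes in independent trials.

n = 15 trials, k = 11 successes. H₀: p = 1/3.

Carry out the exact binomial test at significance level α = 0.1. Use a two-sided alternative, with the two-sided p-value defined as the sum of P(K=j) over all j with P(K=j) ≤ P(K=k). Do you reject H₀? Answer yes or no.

Exact binomial: n=15, k=11, p₀=1/3=0.3333
P(X=j) = C(n,j)·p₀^j·(1−p₀)^(n−j); p = Σ P(X=j) over j with P(X=j) ≤ P(X=11)
p-value (two-sided) = 0.00181
At α=0.1: p < α → reject H₀

reject H₀: yes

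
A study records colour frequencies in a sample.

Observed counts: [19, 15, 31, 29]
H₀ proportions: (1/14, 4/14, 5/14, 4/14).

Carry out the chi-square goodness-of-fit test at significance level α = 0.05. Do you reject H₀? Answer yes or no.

reject H₀: yes

n = 94; E_i = n·p_i = [6.71, 26.86, 33.57, 26.86]
χ² = (19−6.71)²/6.71 + (15−26.86)²/26.86 + (31−33.57)²/33.57 + (29−26.86)²/26.86 = 28.0830
df = 3
p-value (upper-tail) = 0.00000
At α=0.05: p < α → reject H₀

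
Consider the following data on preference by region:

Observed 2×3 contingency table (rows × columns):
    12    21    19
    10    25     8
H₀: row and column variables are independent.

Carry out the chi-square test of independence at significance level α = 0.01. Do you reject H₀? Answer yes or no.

Row totals [52, 43], col totals [22, 46, 27], n=95
χ² = (12−12.04)²/12.04 + (21−25.18)²/25.18 + (19−14.78)²/14.78 + (10−9.96)²/9.96 + (25−20.82)²/20.82 + (8−12.22)²/12.22 = 4.1962
df = 2
p-value (upper-tail) = 0.12269
At α=0.01: p ≥ α → fail to reject H₀

reject H₀: no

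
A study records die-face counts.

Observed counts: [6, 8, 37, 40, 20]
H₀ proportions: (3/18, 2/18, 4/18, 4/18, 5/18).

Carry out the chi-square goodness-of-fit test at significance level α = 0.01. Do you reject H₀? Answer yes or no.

reject H₀: yes

n = 111; E_i = n·p_i = [18.50, 12.33, 24.67, 24.67, 30.83]
χ² = (6−18.50)²/18.50 + (8−12.33)²/12.33 + (37−24.67)²/24.67 + (40−24.67)²/24.67 + (20−30.83)²/30.83 = 29.4730
df = 4
p-value (upper-tail) = 0.00001
At α=0.01: p < α → reject H₀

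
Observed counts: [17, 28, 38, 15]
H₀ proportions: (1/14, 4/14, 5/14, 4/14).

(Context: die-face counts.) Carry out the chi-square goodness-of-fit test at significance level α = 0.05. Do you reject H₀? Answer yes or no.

n = 98; E_i = n·p_i = [7.00, 28.00, 35.00, 28.00]
χ² = (17−7.00)²/7.00 + (28−28.00)²/28.00 + (38−35.00)²/35.00 + (15−28.00)²/28.00 = 20.5786
df = 3
p-value (upper-tail) = 0.00013
At α=0.05: p < α → reject H₀

reject H₀: yes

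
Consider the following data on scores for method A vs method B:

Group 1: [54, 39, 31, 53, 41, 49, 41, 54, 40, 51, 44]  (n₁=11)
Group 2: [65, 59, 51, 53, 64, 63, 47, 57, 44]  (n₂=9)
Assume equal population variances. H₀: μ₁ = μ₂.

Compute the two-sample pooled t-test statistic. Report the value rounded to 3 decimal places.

x̄₁=45.182, s₁=7.534, n₁=11
x̄₂=55.889, s₂=7.607, n₂=9
s_p² = [10·7.534² + 8·7.607²]/18 = 57.2514
SE = √(s_p²·(1/11+1/9)) = 3.4009
t = (45.182−55.889)/3.4009 = -3.1483
df = 18

test statistic = -3.148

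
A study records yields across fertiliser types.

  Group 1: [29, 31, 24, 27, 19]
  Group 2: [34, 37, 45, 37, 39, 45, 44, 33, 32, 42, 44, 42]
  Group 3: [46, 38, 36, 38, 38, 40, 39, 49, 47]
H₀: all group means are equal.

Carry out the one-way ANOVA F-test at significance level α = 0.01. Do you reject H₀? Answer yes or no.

reject H₀: yes

Group means [26.00, 39.50, 41.22], grand mean 37.500
SSB = Σnᵢ(x̄ᵢ−x̄)² = 833.944; SSW = ΣΣ(x−x̄ᵢ)² = 524.556
MSB = 833.944/2 = 416.9722; MSW = 524.556/23 = 22.8068
F = MSB/MSW = 18.2828
df = (2, 23)
p-value (upper-tail) = 0.00002
At α=0.01: p < α → reject H₀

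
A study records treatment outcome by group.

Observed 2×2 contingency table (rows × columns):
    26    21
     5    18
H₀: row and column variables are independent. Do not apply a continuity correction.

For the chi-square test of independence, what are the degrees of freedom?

df = (r−1)(c−1) = (2−1)·(2−1) = 1

degrees of freedom = 1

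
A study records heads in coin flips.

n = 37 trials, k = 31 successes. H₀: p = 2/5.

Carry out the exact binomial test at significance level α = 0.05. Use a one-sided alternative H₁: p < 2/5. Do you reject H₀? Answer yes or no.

Exact binomial: n=37, k=31, p₀=2/5=0.4000
P(X≤31) from Σ C(n,i)·p₀^i·(1−p₀)^(n−i)
p-value (one-sided, H₁ less) = 1.00000
At α=0.05: p ≥ α → fail to reject H₀

reject H₀: no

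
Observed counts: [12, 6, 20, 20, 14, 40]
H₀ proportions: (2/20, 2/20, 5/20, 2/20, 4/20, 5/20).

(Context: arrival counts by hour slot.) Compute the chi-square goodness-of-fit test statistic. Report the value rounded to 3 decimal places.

test statistic = 19.964

n = 112; E_i = n·p_i = [11.20, 11.20, 28.00, 11.20, 22.40, 28.00]
χ² = (12−11.20)²/11.20 + (6−11.20)²/11.20 + (20−28.00)²/28.00 + (20−11.20)²/11.20 + (14−22.40)²/22.40 + (40−28.00)²/28.00 = 19.9643
df = 5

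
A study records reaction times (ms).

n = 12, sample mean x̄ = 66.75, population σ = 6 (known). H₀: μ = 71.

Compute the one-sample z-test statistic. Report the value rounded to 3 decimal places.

SE = σ/√n = 6/√12 = 1.7321
z = (x̄−μ₀)/SE = (66.75−71)/1.7321 = -2.4537

test statistic = -2.454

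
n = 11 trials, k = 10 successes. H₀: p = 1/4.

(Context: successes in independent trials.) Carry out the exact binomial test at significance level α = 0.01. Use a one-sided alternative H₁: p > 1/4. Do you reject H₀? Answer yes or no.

Exact binomial: n=11, k=10, p₀=1/4=0.2500
P(X≥10) from Σ C(n,i)·p₀^i·(1−p₀)^(n−i)
p-value (one-sided, H₁ greater) = 0.00001
At α=0.01: p < α → reject H₀

reject H₀: yes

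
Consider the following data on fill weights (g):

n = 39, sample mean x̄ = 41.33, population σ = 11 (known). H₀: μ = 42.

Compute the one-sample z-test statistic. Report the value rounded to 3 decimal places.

test statistic = -0.380

SE = σ/√n = 11/√39 = 1.7614
z = (x̄−μ₀)/SE = (41.33−42)/1.7614 = -0.3804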